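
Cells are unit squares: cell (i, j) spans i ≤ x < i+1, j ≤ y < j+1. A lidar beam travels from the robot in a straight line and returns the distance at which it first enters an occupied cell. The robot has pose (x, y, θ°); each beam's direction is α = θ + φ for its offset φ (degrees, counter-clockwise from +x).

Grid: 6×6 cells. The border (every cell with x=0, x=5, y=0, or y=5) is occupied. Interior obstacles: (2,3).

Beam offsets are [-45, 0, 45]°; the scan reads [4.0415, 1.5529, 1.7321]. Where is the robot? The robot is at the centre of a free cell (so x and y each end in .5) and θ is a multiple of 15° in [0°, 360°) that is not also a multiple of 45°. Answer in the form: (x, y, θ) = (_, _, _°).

(x, y, θ) = (2.5, 1.5, 105°)

The pose lattice has 15·16 = 240 candidates. Test each by forward raycasting.
  (3.5, 2.5, 75°): beam 1 = 1.7321 ≠ 4.0415 ✗
  (3.5, 4.5, 240°): beam 1 = 2.5882 ≠ 4.0415 ✗
  (1.5, 2.5, 285°): beam 1 = 1.0000 ≠ 4.0415 ✗
  (3.5, 2.5, 285°): beam 1 = 1.7321 ≠ 4.0415 ✗
  …
  (2.5, 1.5, 105°): r_1=4.0415, r_2=1.5529, r_3=1.7321 — all match ✓
Only this pose fits every beam.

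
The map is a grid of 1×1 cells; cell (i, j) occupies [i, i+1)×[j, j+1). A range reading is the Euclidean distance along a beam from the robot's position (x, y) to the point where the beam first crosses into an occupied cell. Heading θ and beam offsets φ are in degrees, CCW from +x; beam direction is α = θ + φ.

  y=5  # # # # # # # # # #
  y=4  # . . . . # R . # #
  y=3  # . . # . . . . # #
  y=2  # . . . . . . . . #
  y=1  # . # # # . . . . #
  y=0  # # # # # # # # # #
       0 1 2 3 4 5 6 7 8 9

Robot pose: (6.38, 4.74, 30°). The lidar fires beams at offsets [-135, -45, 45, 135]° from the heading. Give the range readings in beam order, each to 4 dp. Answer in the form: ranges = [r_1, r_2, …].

beam 1: φ=-135°, α=255°
  dir = (cos 255°, sin 255°) = (-0.2588, -0.9659); from cell (6,4)
  next x-line at t=1.4682, next y-line at t=0.7661; Δt_x=3.8637, Δt_y=1.0353
    y: enter (6,3) at t=0.7661
    x: enter (5,3) at t=1.4682
    y: enter (5,2) at t=1.8014
    y: enter (5,1) at t=2.8367
    y: enter (5,0) at t=3.8719 ← occupied
  → r_1 = 3.8719
beam 2: φ=-45°, α=345°
  dir = (cos 345°, sin 345°) = (0.9659, -0.2588); from cell (6,4)
  next x-line at t=0.6419, next y-line at t=2.8591; Δt_x=1.0353, Δt_y=3.8637
    x: enter (7,4) at t=0.6419
    x: enter (8,4) at t=1.6771 ← occupied
  → r_2 = 1.6771
beam 3: φ=45°, α=75°
  dir = (cos 75°, sin 75°) = (0.2588, 0.9659); from cell (6,4)
  next x-line at t=2.3955, next y-line at t=0.2692; Δt_x=3.8637, Δt_y=1.0353
    y: enter (6,5) at t=0.2692 ← occupied
  → r_3 = 0.2692
beam 4: φ=135°, α=165°
  dir = (cos 165°, sin 165°) = (-0.9659, 0.2588); from cell (6,4)
  next x-line at t=0.3934, next y-line at t=1.0046; Δt_x=1.0353, Δt_y=3.8637
    x: enter (5,4) at t=0.3934 ← occupied
  → r_4 = 0.3934

ranges = [3.8719, 1.6771, 0.2692, 0.3934]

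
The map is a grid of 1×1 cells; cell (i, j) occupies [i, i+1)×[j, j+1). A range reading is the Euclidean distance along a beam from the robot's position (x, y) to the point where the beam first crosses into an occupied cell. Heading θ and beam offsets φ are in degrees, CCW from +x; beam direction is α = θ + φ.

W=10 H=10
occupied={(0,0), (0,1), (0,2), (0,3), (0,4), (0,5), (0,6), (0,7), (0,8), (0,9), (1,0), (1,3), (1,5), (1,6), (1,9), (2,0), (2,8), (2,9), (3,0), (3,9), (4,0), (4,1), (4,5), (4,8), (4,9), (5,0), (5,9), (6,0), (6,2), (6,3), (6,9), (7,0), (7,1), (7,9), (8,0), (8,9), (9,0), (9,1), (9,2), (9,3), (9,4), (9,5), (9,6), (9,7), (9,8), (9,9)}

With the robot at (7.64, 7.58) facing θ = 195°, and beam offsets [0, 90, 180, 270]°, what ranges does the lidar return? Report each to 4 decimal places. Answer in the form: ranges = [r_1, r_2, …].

ranges = [5.8390, 5.2546, 1.4080, 1.4701]

beam 1: φ=0°, α=195°
  d=(-0.9659,-0.2588)  start (7,7)  tX=0.6626 tY=2.2409  stride 1/|dx|=1.0353 1/|dy|=3.8637
    cross x-line → (6,7), t=0.6626
    cross x-line → (5,7), t=1.6979
    cross y-line → (5,6), t=2.2409
    cross x-line → (4,6), t=2.7331
    cross x-line → (3,6), t=3.7684
    cross x-line → (2,6), t=4.8037
    cross x-line → (1,6), t=5.8390 (wall)
  → r_1 = 5.8390
beam 2: φ=90°, α=285°
  d=(0.2588,-0.9659)  start (7,7)  tX=1.3909 tY=0.6005  stride 1/|dx|=3.8637 1/|dy|=1.0353
    cross y-line → (7,6), t=0.6005
    cross x-line → (8,6), t=1.3909
    cross y-line → (8,5), t=1.6357
    cross y-line → (8,4), t=2.6710
    cross y-line → (8,3), t=3.7063
    cross y-line → (8,2), t=4.7416
    cross x-line → (9,2), t=5.2546 (wall)
  → r_2 = 5.2546
beam 3: φ=180°, α=15°
  d=(0.9659,0.2588)  start (7,7)  tX=0.3727 tY=1.6228  stride 1/|dx|=1.0353 1/|dy|=3.8637
    cross x-line → (8,7), t=0.3727
    cross x-line → (9,7), t=1.4080 (wall)
  → r_3 = 1.4080
beam 4: φ=270°, α=105°
  d=(-0.2588,0.9659)  start (7,7)  tX=2.4728 tY=0.4348  stride 1/|dx|=3.8637 1/|dy|=1.0353
    cross y-line → (7,8), t=0.4348
    cross y-line → (7,9), t=1.4701 (wall)
  → r_4 = 1.4701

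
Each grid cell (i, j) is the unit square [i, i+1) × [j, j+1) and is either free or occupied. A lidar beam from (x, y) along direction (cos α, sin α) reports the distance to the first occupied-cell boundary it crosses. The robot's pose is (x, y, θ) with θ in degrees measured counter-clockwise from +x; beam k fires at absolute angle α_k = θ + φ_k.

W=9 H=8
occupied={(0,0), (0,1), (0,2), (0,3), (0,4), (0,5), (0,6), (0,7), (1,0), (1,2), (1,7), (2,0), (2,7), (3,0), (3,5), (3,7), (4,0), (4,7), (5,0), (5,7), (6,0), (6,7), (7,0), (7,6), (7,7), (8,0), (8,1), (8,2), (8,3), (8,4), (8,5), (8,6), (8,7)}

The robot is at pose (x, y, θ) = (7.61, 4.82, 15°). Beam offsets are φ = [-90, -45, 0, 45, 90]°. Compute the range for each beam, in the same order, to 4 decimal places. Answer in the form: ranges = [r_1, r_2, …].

ranges = [1.5068, 0.4503, 0.4038, 0.7800, 1.2216]

beam 1: φ=-90°, α=285°
  cosα=0.2588 sinα=-0.9659 | (7,4) | tMaxX 1.5068 tMaxY 0.8489 | tΔX 3.8637 tΔY 1.0353
    t=0.8489 [y] (7,3)
    t=1.5068 [x] (8,3) — stop
  → r_1 = 1.5068
beam 2: φ=-45°, α=330°
  cosα=0.8660 sinα=-0.5000 | (7,4) | tMaxX 0.4503 tMaxY 1.6400 | tΔX 1.1547 tΔY 2.0000
    t=0.4503 [x] (8,4) — stop
  → r_2 = 0.4503
beam 3: φ=0°, α=15°
  cosα=0.9659 sinα=0.2588 | (7,4) | tMaxX 0.4038 tMaxY 0.6955 | tΔX 1.0353 tΔY 3.8637
    t=0.4038 [x] (8,4) — stop
  → r_3 = 0.4038
beam 4: φ=45°, α=60°
  cosα=0.5000 sinα=0.8660 | (7,4) | tMaxX 0.7800 tMaxY 0.2078 | tΔX 2.0000 tΔY 1.1547
    t=0.2078 [y] (7,5)
    t=0.7800 [x] (8,5) — stop
  → r_4 = 0.7800
beam 5: φ=90°, α=105°
  cosα=-0.2588 sinα=0.9659 | (7,4) | tMaxX 2.3569 tMaxY 0.1863 | tΔX 3.8637 tΔY 1.0353
    t=0.1863 [y] (7,5)
    t=1.2216 [y] (7,6) — stop
  → r_5 = 1.2216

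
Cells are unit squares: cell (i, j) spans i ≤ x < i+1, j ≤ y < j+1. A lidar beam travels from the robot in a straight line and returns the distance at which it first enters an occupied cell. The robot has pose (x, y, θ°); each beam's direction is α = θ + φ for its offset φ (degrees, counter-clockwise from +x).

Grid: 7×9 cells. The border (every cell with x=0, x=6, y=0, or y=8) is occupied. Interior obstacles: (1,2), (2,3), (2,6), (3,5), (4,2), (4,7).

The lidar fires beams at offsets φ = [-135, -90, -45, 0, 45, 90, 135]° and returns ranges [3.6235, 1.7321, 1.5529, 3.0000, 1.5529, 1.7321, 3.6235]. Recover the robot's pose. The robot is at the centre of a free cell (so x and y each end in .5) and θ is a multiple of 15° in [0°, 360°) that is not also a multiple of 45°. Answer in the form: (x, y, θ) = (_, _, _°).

(x, y, θ) = (4.5, 4.5, 300°)

Candidates: 29 free-cell centres × 16 headings = 464 poses. Raycast each; keep the one whose scan matches to 4 dp.
  (2.5, 5.5, 150°): beam 1 = 0.5176 ≠ 3.6235 ✗
  (4.5, 6.5, 75°): beam 1 = 3.0000 ≠ 3.6235 ✗
  (1.5, 1.5, 120°): beam 1 = 1.9319 ≠ 3.6235 ✗
  (4.5, 3.5, 120°): beam 1 = 1.5529 ≠ 3.6235 ✗
  (4.5, 6.5, 345°): beam 1 = 1.0000 ≠ 3.6235 ✗
  …
  (4.5, 4.5, 300°): r_1=3.6235, r_2=1.7321, r_3=1.5529, r_4=3.0000, r_5=1.5529, r_6=1.7321, r_7=3.6235 — all match ✓
No second candidate reproduces the full scan.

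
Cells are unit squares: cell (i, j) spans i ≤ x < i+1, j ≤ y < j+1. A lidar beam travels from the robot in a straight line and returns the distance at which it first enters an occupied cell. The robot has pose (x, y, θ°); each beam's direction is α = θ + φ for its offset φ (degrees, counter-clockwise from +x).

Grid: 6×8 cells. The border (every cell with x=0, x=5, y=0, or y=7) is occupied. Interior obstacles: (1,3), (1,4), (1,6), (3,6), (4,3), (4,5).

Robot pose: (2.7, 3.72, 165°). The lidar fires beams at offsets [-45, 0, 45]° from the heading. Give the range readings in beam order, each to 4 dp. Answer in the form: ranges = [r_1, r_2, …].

beam 1: φ=-45°, α=120°
  dir = (cos 120°, sin 120°) = (-0.5000, 0.8660); from cell (2,3)
  next x-line at t=1.4000, next y-line at t=0.3233; Δt_x=2.0000, Δt_y=1.1547
    y: enter (2,4) at t=0.3233
    x: enter (1,4) at t=1.4000 ← occupied
  → r_1 = 1.4000
beam 2: φ=0°, α=165°
  dir = (cos 165°, sin 165°) = (-0.9659, 0.2588); from cell (2,3)
  next x-line at t=0.7247, next y-line at t=1.0818; Δt_x=1.0353, Δt_y=3.8637
    x: enter (1,3) at t=0.7247 ← occupied
  → r_2 = 0.7247
beam 3: φ=45°, α=210°
  dir = (cos 210°, sin 210°) = (-0.8660, -0.5000); from cell (2,3)
  next x-line at t=0.8083, next y-line at t=1.4400; Δt_x=1.1547, Δt_y=2.0000
    x: enter (1,3) at t=0.8083 ← occupied
  → r_3 = 0.8083

ranges = [1.4000, 0.7247, 0.8083]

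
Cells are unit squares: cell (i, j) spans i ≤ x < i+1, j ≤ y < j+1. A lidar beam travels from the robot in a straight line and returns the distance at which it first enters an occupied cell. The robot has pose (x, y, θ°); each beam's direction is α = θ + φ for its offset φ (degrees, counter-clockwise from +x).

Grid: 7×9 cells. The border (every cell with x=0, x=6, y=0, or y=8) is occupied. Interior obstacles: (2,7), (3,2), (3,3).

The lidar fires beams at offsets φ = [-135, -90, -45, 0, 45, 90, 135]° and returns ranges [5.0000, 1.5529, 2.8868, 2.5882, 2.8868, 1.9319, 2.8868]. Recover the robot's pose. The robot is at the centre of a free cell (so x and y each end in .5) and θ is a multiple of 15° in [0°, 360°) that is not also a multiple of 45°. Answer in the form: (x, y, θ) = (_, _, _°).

The pose lattice has 32·16 = 512 candidates. Test each by forward raycasting.
  (2.5, 3.5, 255°): beam 1 = 3.0000 ≠ 5.0000 ✗
  (4.5, 5.5, 255°): beam 1 = 2.8868 ≠ 5.0000 ✗
  (1.5, 6.5, 300°): beam 1 = 0.5176 ≠ 5.0000 ✗
  (1.5, 1.5, 255°): beam 1 = 1.0000 ≠ 5.0000 ✗
  …
  (3.5, 5.5, 15°): r_1=5.0000, r_2=1.5529, r_3=2.8868, r_4=2.5882, r_5=2.8868, r_6=1.9319, r_7=2.8868 — all match ✓
Only this pose fits every beam.

(x, y, θ) = (3.5, 5.5, 15°)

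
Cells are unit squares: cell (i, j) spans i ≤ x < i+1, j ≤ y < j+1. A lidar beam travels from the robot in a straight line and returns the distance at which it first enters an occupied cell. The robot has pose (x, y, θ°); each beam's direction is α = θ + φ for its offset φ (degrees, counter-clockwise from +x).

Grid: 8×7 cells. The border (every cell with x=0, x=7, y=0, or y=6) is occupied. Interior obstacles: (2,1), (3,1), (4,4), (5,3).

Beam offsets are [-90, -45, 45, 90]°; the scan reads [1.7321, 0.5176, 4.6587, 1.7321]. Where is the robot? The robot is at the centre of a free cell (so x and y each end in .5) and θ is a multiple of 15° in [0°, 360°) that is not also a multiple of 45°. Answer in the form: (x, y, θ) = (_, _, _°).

(x, y, θ) = (5.5, 2.5, 120°)

Enumerate (i+0.5, j+0.5, θ) over the 26 free cells and 16 admissible headings. For each, cast all 4 beams and compare to the given ranges.
  (5.5, 5.5, 105°): beam 1 = 1.5529 ≠ 1.7321 ✗
  (2.5, 2.5, 255°): beam 1 = 1.5529 ≠ 1.7321 ✗
  (4.5, 5.5, 285°): beam 1 = 3.6235 ≠ 1.7321 ✗
  (4.5, 1.5, 300°): beam 1 = 0.5774 ≠ 1.7321 ✗
  …
  (5.5, 2.5, 120°): r_1=1.7321, r_2=0.5176, r_3=4.6587, r_4=1.7321 — all match ✓
Unique over the lattice → pose = (5.5, 2.5, 120°).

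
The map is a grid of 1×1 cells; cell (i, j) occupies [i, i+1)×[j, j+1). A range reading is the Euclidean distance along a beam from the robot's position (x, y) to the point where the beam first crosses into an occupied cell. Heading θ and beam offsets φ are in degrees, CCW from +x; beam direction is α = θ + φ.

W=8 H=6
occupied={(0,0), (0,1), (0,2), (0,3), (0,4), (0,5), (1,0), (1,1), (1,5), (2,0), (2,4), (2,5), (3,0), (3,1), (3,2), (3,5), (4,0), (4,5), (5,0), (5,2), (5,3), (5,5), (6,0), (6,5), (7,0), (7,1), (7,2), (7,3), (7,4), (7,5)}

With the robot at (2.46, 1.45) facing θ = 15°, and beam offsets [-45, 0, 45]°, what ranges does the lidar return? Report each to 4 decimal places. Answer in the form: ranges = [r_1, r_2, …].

ranges = [0.6235, 0.5590, 1.0800]

beam 1: φ=-45°, α=330°
  cosα=0.8660 sinα=-0.5000 | (2,1) | tMaxX 0.6235 tMaxY 0.9000 | tΔX 1.1547 tΔY 2.0000
    t=0.6235 [x] (3,1) — stop
  → r_1 = 0.6235
beam 2: φ=0°, α=15°
  cosα=0.9659 sinα=0.2588 | (2,1) | tMaxX 0.5590 tMaxY 2.1250 | tΔX 1.0353 tΔY 3.8637
    t=0.5590 [x] (3,1) — stop
  → r_2 = 0.5590
beam 3: φ=45°, α=60°
  cosα=0.5000 sinα=0.8660 | (2,1) | tMaxX 1.0800 tMaxY 0.6351 | tΔX 2.0000 tΔY 1.1547
    t=0.6351 [y] (2,2)
    t=1.0800 [x] (3,2) — stop
  → r_3 = 1.0800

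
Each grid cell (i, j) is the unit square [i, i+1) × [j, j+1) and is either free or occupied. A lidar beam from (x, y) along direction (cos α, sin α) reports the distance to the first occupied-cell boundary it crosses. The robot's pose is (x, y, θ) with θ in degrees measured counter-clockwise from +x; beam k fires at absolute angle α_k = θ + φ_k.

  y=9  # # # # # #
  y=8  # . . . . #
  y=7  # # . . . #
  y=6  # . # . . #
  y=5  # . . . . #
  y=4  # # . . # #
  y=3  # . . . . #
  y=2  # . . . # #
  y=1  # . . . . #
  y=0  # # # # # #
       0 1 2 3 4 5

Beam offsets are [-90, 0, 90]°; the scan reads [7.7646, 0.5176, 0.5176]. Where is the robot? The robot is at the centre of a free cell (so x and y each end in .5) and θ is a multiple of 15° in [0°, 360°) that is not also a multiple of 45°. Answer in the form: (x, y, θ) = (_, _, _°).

The pose lattice has 27·16 = 432 candidates. Test each by forward raycasting.
  (2.5, 5.5, 60°): beam 1 = 1.7321 ≠ 7.7646 ✗
  (3.5, 4.5, 150°): beam 1 = 3.0000 ≠ 7.7646 ✗
  (3.5, 2.5, 120°): beam 1 = 0.5774 ≠ 7.7646 ✗
  …
  (4.5, 8.5, 345°): r_1=7.7646, r_2=0.5176, r_3=0.5176 — all match ✓
Only this pose fits every beam.

(x, y, θ) = (4.5, 8.5, 345°)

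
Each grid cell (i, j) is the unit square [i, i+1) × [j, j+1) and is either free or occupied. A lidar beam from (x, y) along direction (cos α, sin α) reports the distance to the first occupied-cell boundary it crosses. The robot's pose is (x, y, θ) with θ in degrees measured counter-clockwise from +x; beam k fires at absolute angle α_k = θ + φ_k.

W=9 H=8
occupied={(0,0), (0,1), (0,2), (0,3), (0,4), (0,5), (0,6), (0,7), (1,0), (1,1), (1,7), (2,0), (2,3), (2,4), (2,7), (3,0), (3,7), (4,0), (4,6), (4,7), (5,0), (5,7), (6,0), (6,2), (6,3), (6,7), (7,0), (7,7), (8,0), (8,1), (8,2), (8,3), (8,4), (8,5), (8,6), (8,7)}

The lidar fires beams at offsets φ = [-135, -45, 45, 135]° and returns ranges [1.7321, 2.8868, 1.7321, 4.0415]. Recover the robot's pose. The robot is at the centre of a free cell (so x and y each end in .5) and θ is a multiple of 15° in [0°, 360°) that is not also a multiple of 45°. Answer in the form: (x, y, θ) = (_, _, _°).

The pose lattice has 36·16 = 576 candidates. Test each by forward raycasting.
  (5.5, 2.5, 210°): beam 1 = 4.6587 ≠ 1.7321 ✗
  (6.5, 5.5, 165°): beam 2 = 1.7321 ≠ 2.8868 ✗
  (3.5, 6.5, 195°): beam 1 = 0.5774 ≠ 1.7321 ✗
  …
  (4.5, 3.5, 285°): r_1=1.7321, r_2=2.8868, r_3=1.7321, r_4=4.0415 — all match ✓
Unique over the lattice → pose = (4.5, 3.5, 285°).

(x, y, θ) = (4.5, 3.5, 285°)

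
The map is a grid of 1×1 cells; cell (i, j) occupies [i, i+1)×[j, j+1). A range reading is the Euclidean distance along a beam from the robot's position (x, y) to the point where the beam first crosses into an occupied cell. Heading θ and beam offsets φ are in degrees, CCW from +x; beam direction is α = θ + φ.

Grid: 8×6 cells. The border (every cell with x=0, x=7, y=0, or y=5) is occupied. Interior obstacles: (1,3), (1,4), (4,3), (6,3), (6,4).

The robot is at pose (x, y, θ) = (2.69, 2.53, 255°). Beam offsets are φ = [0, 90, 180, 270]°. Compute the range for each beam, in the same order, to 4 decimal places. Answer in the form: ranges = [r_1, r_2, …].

ranges = [1.5840, 4.4620, 2.5571, 1.7496]

beam 1: φ=0°, α=255°
  d=(-0.2588,-0.9659)  start (2,2)  tX=2.6660 tY=0.5487  stride 1/|dx|=3.8637 1/|dy|=1.0353
    cross y-line → (2,1), t=0.5487
    cross y-line → (2,0), t=1.5840 (wall)
  → r_1 = 1.5840
beam 2: φ=90°, α=345°
  d=(0.9659,-0.2588)  start (2,2)  tX=0.3209 tY=2.0478  stride 1/|dx|=1.0353 1/|dy|=3.8637
    cross x-line → (3,2), t=0.3209
    cross x-line → (4,2), t=1.3562
    cross y-line → (4,1), t=2.0478
    cross x-line → (5,1), t=2.3915
    cross x-line → (6,1), t=3.4268
    cross x-line → (7,1), t=4.4620 (wall)
  → r_2 = 4.4620
beam 3: φ=180°, α=75°
  d=(0.2588,0.9659)  start (2,2)  tX=1.1977 tY=0.4866  stride 1/|dx|=3.8637 1/|dy|=1.0353
    cross y-line → (2,3), t=0.4866
    cross x-line → (3,3), t=1.1977
    cross y-line → (3,4), t=1.5219
    cross y-line → (3,5), t=2.5571 (wall)
  → r_3 = 2.5571
beam 4: φ=270°, α=165°
  d=(-0.9659,0.2588)  start (2,2)  tX=0.7143 tY=1.8159  stride 1/|dx|=1.0353 1/|dy|=3.8637
    cross x-line → (1,2), t=0.7143
    cross x-line → (0,2), t=1.7496 (wall)
  → r_4 = 1.7496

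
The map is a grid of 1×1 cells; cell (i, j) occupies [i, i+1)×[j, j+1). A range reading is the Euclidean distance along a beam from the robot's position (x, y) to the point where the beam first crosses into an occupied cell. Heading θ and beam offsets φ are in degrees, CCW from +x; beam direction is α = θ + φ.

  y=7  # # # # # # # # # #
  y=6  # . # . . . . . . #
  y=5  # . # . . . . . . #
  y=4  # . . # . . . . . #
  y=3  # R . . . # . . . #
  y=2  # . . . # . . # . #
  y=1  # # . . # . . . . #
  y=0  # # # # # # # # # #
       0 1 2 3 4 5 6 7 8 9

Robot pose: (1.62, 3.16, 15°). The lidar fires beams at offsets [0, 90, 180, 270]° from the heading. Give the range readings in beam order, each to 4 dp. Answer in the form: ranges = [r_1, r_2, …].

ranges = [7.6403, 2.3955, 0.6419, 1.2009]

beam 1: φ=0°, α=15°
  dir = (cos 15°, sin 15°) = (0.9659, 0.2588); from cell (1,3)
  next x-line at t=0.3934, next y-line at t=3.2455; Δt_x=1.0353, Δt_y=3.8637
    x: enter (2,3) at t=0.3934
    x: enter (3,3) at t=1.4287
    x: enter (4,3) at t=2.4640
    y: enter (4,4) at t=3.2455
    x: enter (5,4) at t=3.4992
    x: enter (6,4) at t=4.5345
    x: enter (7,4) at t=5.5698
    x: enter (8,4) at t=6.6051
    y: enter (8,5) at t=7.1092
    x: enter (9,5) at t=7.6403 ← occupied
  → r_1 = 7.6403
beam 2: φ=90°, α=105°
  dir = (cos 105°, sin 105°) = (-0.2588, 0.9659); from cell (1,3)
  next x-line at t=2.3955, next y-line at t=0.8696; Δt_x=3.8637, Δt_y=1.0353
    y: enter (1,4) at t=0.8696
    y: enter (1,5) at t=1.9049
    x: enter (0,5) at t=2.3955 ← occupied
  → r_2 = 2.3955
beam 3: φ=180°, α=195°
  dir = (cos 195°, sin 195°) = (-0.9659, -0.2588); from cell (1,3)
  next x-line at t=0.6419, next y-line at t=0.6182; Δt_x=1.0353, Δt_y=3.8637
    y: enter (1,2) at t=0.6182
    x: enter (0,2) at t=0.6419 ← occupied
  → r_3 = 0.6419
beam 4: φ=270°, α=285°
  dir = (cos 285°, sin 285°) = (0.2588, -0.9659); from cell (1,3)
  next x-line at t=1.4682, next y-line at t=0.1656; Δt_x=3.8637, Δt_y=1.0353
    y: enter (1,2) at t=0.1656
    y: enter (1,1) at t=1.2009 ← occupied
  → r_4 = 1.2009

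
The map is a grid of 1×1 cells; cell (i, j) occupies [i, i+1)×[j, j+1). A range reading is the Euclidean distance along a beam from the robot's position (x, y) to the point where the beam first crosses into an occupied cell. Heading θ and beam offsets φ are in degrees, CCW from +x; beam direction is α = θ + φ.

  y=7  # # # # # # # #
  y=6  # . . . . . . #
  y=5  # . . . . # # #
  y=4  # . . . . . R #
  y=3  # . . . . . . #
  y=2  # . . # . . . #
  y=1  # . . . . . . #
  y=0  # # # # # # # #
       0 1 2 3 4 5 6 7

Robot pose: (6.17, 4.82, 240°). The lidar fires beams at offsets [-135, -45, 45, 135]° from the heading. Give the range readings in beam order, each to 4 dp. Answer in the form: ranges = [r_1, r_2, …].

beam 1: φ=-135°, α=105°
  d=(-0.2588,0.9659)  start (6,4)  tX=0.6568 tY=0.1863  stride 1/|dx|=3.8637 1/|dy|=1.0353
    cross y-line → (6,5), t=0.1863 (wall)
  → r_1 = 0.1863
beam 2: φ=-45°, α=195°
  d=(-0.9659,-0.2588)  start (6,4)  tX=0.1760 tY=3.1682  stride 1/|dx|=1.0353 1/|dy|=3.8637
    cross x-line → (5,4), t=0.1760
    cross x-line → (4,4), t=1.2113
    cross x-line → (3,4), t=2.2465
    cross y-line → (3,3), t=3.1682
    cross x-line → (2,3), t=3.2818
    cross x-line → (1,3), t=4.3171
    cross x-line → (0,3), t=5.3524 (wall)
  → r_2 = 5.3524
beam 3: φ=45°, α=285°
  d=(0.2588,-0.9659)  start (6,4)  tX=3.2069 tY=0.8489  stride 1/|dx|=3.8637 1/|dy|=1.0353
    cross y-line → (6,3), t=0.8489
    cross y-line → (6,2), t=1.8842
    cross y-line → (6,1), t=2.9195
    cross x-line → (7,1), t=3.2069 (wall)
  → r_3 = 3.2069
beam 4: φ=135°, α=15°
  d=(0.9659,0.2588)  start (6,4)  tX=0.8593 tY=0.6955  stride 1/|dx|=1.0353 1/|dy|=3.8637
    cross y-line → (6,5), t=0.6955 (wall)
  → r_4 = 0.6955

ranges = [0.1863, 5.3524, 3.2069, 0.6955]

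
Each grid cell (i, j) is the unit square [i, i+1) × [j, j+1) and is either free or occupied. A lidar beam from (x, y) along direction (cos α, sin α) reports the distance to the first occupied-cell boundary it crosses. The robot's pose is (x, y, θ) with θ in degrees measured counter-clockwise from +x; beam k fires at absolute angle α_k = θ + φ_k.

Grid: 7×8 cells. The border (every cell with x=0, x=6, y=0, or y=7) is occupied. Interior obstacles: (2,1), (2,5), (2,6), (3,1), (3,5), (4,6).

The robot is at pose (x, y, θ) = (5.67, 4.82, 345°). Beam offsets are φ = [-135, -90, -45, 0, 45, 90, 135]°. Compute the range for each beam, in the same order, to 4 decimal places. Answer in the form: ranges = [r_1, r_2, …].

ranges = [5.3925, 3.9548, 0.6600, 0.3416, 0.3811, 1.2750, 1.3625]

beam 1: φ=-135°, α=210°
  cosα=-0.8660 sinα=-0.5000 | (5,4) | tMaxX 0.7736 tMaxY 1.6400 | tΔX 1.1547 tΔY 2.0000
    t=0.7736 [x] (4,4)
    t=1.6400 [y] (4,3)
    t=1.9283 [x] (3,3)
    t=3.0831 [x] (2,3)
    t=3.6400 [y] (2,2)
    t=4.2378 [x] (1,2)
    t=5.3925 [x] (0,2) — stop
  → r_1 = 5.3925
beam 2: φ=-90°, α=255°
  cosα=-0.2588 sinα=-0.9659 | (5,4) | tMaxX 2.5887 tMaxY 0.8489 | tΔX 3.8637 tΔY 1.0353
    t=0.8489 [y] (5,3)
    t=1.8842 [y] (5,2)
    t=2.5887 [x] (4,2)
    t=2.9195 [y] (4,1)
    t=3.9548 [y] (4,0) — stop
  → r_2 = 3.9548
beam 3: φ=-45°, α=300°
  cosα=0.5000 sinα=-0.8660 | (5,4) | tMaxX 0.6600 tMaxY 0.9469 | tΔX 2.0000 tΔY 1.1547
    t=0.6600 [x] (6,4) — stop
  → r_3 = 0.6600
beam 4: φ=0°, α=345°
  cosα=0.9659 sinα=-0.2588 | (5,4) | tMaxX 0.3416 tMaxY 3.1682 | tΔX 1.0353 tΔY 3.8637
    t=0.3416 [x] (6,4) — stop
  → r_4 = 0.3416
beam 5: φ=45°, α=30°
  cosα=0.8660 sinα=0.5000 | (5,4) | tMaxX 0.3811 tMaxY 0.3600 | tΔX 1.1547 tΔY 2.0000
    t=0.3600 [y] (5,5)
    t=0.3811 [x] (6,5) — stop
  → r_5 = 0.3811
beam 6: φ=90°, α=75°
  cosα=0.2588 sinα=0.9659 | (5,4) | tMaxX 1.2750 tMaxY 0.1863 | tΔX 3.8637 tΔY 1.0353
    t=0.1863 [y] (5,5)
    t=1.2216 [y] (5,6)
    t=1.2750 [x] (6,6) — stop
  → r_6 = 1.2750
beam 7: φ=135°, α=120°
  cosα=-0.5000 sinα=0.8660 | (5,4) | tMaxX 1.3400 tMaxY 0.2078 | tΔX 2.0000 tΔY 1.1547
    t=0.2078 [y] (5,5)
    t=1.3400 [x] (4,5)
    t=1.3625 [y] (4,6) — stop
  → r_7 = 1.3625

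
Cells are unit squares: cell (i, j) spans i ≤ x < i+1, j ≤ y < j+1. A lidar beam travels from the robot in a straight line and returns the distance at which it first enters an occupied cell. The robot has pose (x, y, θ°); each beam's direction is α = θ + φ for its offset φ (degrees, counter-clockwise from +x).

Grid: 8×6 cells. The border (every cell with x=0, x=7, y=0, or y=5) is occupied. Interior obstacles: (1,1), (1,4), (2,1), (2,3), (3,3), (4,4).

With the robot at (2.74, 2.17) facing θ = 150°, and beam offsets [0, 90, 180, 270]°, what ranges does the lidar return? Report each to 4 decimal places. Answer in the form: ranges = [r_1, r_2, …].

ranges = [2.0092, 0.1963, 2.3400, 0.9584]

beam 1: φ=0°, α=150°
  direction (-0.8660, 0.5000); cell (2,2); t to first gridline: x 0.8545, y 1.6600 (then +1.1547 / +2.0000)
    (1,2) via x @ 0.8545
    (1,3) via y @ 1.6600
    (0,3) via x @ 2.0092  # hit
  → r_1 = 2.0092
beam 2: φ=90°, α=240°
  direction (-0.5000, -0.8660); cell (2,2); t to first gridline: x 1.4800, y 0.1963 (then +2.0000 / +1.1547)
    (2,1) via y @ 0.1963  # hit
  → r_2 = 0.1963
beam 3: φ=180°, α=330°
  direction (0.8660, -0.5000); cell (2,2); t to first gridline: x 0.3002, y 0.3400 (then +1.1547 / +2.0000)
    (3,2) via x @ 0.3002
    (3,1) via y @ 0.3400
    (4,1) via x @ 1.4549
    (4,0) via y @ 2.3400  # hit
  → r_3 = 2.3400
beam 4: φ=270°, α=60°
  direction (0.5000, 0.8660); cell (2,2); t to first gridline: x 0.5200, y 0.9584 (then +2.0000 / +1.1547)
    (3,2) via x @ 0.5200
    (3,3) via y @ 0.9584  # hit
  → r_4 = 0.9584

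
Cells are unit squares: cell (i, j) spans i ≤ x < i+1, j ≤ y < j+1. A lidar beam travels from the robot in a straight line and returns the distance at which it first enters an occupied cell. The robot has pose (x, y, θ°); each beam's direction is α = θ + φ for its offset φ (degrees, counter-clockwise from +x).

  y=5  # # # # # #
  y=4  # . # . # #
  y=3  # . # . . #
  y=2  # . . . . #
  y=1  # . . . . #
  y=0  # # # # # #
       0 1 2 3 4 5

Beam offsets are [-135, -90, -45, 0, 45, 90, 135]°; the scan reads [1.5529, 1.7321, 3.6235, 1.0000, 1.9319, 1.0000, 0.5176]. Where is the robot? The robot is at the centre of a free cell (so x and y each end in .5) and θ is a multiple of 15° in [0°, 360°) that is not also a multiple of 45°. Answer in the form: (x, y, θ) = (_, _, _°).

The pose lattice has 13·16 = 208 candidates. Test each by forward raycasting.
  (1.5, 4.5, 195°): beam 1 = 0.5774 ≠ 1.5529 ✗
  (3.5, 2.5, 210°): beam 1 = 1.9319 ≠ 1.5529 ✗
  (1.5, 2.5, 150°): beam 1 = 3.6235 ≠ 1.5529 ✗
  (4.5, 1.5, 15°): beam 1 = 0.5774 ≠ 1.5529 ✗
  …
  (1.5, 2.5, 30°): r_1=1.5529, r_2=1.7321, r_3=3.6235, r_4=1.0000, r_5=1.9319, r_6=1.0000, r_7=0.5176 — all match ✓
No second candidate reproduces the full scan.

(x, y, θ) = (1.5, 2.5, 30°)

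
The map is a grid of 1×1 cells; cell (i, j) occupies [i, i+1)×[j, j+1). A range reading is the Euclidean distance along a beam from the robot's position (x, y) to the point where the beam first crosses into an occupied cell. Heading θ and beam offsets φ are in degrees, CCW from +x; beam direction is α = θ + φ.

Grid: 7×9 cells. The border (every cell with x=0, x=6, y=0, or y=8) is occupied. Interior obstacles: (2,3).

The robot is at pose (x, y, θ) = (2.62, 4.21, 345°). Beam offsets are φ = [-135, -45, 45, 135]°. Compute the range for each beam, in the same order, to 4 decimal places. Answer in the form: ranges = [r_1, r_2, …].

ranges = [0.4200, 0.2425, 3.9029, 3.2400]

beam 1: φ=-135°, α=210°
  dir = (cos 210°, sin 210°) = (-0.8660, -0.5000); from cell (2,4)
  next x-line at t=0.7159, next y-line at t=0.4200; Δt_x=1.1547, Δt_y=2.0000
    y: enter (2,3) at t=0.4200 ← occupied
  → r_1 = 0.4200
beam 2: φ=-45°, α=300°
  dir = (cos 300°, sin 300°) = (0.5000, -0.8660); from cell (2,4)
  next x-line at t=0.7600, next y-line at t=0.2425; Δt_x=2.0000, Δt_y=1.1547
    y: enter (2,3) at t=0.2425 ← occupied
  → r_2 = 0.2425
beam 3: φ=45°, α=30°
  dir = (cos 30°, sin 30°) = (0.8660, 0.5000); from cell (2,4)
  next x-line at t=0.4388, next y-line at t=1.5800; Δt_x=1.1547, Δt_y=2.0000
    x: enter (3,4) at t=0.4388
    y: enter (3,5) at t=1.5800
    x: enter (4,5) at t=1.5935
    x: enter (5,5) at t=2.7482
    y: enter (5,6) at t=3.5800
    x: enter (6,6) at t=3.9029 ← occupied
  → r_3 = 3.9029
beam 4: φ=135°, α=120°
  dir = (cos 120°, sin 120°) = (-0.5000, 0.8660); from cell (2,4)
  next x-line at t=1.2400, next y-line at t=0.9122; Δt_x=2.0000, Δt_y=1.1547
    y: enter (2,5) at t=0.9122
    x: enter (1,5) at t=1.2400
    y: enter (1,6) at t=2.0669
    y: enter (1,7) at t=3.2216
    x: enter (0,7) at t=3.2400 ← occupied
  → r_4 = 3.2400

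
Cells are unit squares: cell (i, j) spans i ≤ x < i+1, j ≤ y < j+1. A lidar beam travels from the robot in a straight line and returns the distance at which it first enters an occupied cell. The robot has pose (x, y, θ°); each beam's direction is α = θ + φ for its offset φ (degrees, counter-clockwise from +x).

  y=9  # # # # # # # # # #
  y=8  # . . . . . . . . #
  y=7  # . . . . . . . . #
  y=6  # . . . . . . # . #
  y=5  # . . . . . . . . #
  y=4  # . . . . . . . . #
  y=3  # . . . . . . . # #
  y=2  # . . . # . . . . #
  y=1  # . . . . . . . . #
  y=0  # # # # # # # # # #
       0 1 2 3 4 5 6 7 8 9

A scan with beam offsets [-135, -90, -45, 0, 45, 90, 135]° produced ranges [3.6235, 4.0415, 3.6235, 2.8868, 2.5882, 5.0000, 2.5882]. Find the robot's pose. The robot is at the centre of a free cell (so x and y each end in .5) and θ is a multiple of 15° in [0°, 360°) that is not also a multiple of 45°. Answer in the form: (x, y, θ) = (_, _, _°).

Enumerate (i+0.5, j+0.5, θ) over the 61 free cells and 16 admissible headings. For each, cast all 7 beams and compare to the given ranges.
  (4.5, 6.5, 120°): beam 1 = 4.6587 ≠ 3.6235 ✗
  (7.5, 1.5, 240°): beam 1 = 7.7646 ≠ 3.6235 ✗
  (1.5, 5.5, 105°): beam 1 = 8.6603 ≠ 3.6235 ✗
  …
  (3.5, 5.5, 150°): r_1=3.6235, r_2=4.0415, r_3=3.6235, r_4=2.8868, r_5=2.5882, r_6=5.0000, r_7=2.5882 — all match ✓
Unique over the lattice → pose = (3.5, 5.5, 150°).

(x, y, θ) = (3.5, 5.5, 150°)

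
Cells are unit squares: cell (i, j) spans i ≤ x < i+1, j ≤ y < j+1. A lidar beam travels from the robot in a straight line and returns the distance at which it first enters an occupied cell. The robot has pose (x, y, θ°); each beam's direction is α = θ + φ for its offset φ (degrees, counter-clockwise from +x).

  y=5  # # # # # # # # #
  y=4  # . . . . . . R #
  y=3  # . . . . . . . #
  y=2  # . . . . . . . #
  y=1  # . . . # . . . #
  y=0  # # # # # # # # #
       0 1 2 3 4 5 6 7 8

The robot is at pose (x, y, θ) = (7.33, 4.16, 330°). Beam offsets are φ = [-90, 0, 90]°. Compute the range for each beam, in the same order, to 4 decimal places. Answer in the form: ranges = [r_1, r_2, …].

beam 1: φ=-90°, α=240°
  direction (-0.5000, -0.8660); cell (7,4); t to first gridline: x 0.6600, y 0.1848 (then +2.0000 / +1.1547)
    (7,3) via y @ 0.1848
    (6,3) via x @ 0.6600
    (6,2) via y @ 1.3395
    (6,1) via y @ 2.4942
    (5,1) via x @ 2.6600
    (5,0) via y @ 3.6489  # hit
  → r_1 = 3.6489
beam 2: φ=0°, α=330°
  direction (0.8660, -0.5000); cell (7,4); t to first gridline: x 0.7736, y 0.3200 (then +1.1547 / +2.0000)
    (7,3) via y @ 0.3200
    (8,3) via x @ 0.7736  # hit
  → r_2 = 0.7736
beam 3: φ=90°, α=60°
  direction (0.5000, 0.8660); cell (7,4); t to first gridline: x 1.3400, y 0.9699 (then +2.0000 / +1.1547)
    (7,5) via y @ 0.9699  # hit
  → r_3 = 0.9699

ranges = [3.6489, 0.7736, 0.9699]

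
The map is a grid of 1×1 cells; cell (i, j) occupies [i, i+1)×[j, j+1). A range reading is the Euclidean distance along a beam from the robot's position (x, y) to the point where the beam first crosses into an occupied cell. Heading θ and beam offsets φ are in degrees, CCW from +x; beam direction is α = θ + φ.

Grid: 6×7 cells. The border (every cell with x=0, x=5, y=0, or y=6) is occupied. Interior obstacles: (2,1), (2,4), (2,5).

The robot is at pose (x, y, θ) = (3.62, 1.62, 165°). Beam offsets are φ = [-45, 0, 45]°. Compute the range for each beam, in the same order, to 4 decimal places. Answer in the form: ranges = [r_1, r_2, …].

ranges = [2.7482, 0.6419, 0.7159]

beam 1: φ=-45°, α=120°
  cosα=-0.5000 sinα=0.8660 | (3,1) | tMaxX 1.2400 tMaxY 0.4388 | tΔX 2.0000 tΔY 1.1547
    t=0.4388 [y] (3,2)
    t=1.2400 [x] (2,2)
    t=1.5935 [y] (2,3)
    t=2.7482 [y] (2,4) — stop
  → r_1 = 2.7482
beam 2: φ=0°, α=165°
  cosα=-0.9659 sinα=0.2588 | (3,1) | tMaxX 0.6419 tMaxY 1.4682 | tΔX 1.0353 tΔY 3.8637
    t=0.6419 [x] (2,1) — stop
  → r_2 = 0.6419
beam 3: φ=45°, α=210°
  cosα=-0.8660 sinα=-0.5000 | (3,1) | tMaxX 0.7159 tMaxY 1.2400 | tΔX 1.1547 tΔY 2.0000
    t=0.7159 [x] (2,1) — stop
  → r_3 = 0.7159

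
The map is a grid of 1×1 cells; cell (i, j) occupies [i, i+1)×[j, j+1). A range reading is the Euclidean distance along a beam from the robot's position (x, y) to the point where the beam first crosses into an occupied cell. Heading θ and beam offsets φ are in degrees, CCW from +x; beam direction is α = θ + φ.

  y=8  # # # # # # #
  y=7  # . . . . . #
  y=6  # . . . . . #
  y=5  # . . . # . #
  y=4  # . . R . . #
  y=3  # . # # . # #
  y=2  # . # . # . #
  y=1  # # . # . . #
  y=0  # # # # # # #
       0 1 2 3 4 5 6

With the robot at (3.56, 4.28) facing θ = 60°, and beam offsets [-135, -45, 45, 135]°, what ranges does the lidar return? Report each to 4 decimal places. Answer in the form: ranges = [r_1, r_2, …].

beam 1: φ=-135°, α=285°
  direction (0.2588, -0.9659); cell (3,4); t to first gridline: x 1.7000, y 0.2899 (then +3.8637 / +1.0353)
    (3,3) via y @ 0.2899  # hit
  → r_1 = 0.2899
beam 2: φ=-45°, α=15°
  direction (0.9659, 0.2588); cell (3,4); t to first gridline: x 0.4555, y 2.7819 (then +1.0353 / +3.8637)
    (4,4) via x @ 0.4555
    (5,4) via x @ 1.4908
    (6,4) via x @ 2.5261  # hit
  → r_2 = 2.5261
beam 3: φ=45°, α=105°
  direction (-0.2588, 0.9659); cell (3,4); t to first gridline: x 2.1637, y 0.7454 (then +3.8637 / +1.0353)
    (3,5) via y @ 0.7454
    (3,6) via y @ 1.7807
    (2,6) via x @ 2.1637
    (2,7) via y @ 2.8160
    (2,8) via y @ 3.8512  # hit
  → r_3 = 3.8512
beam 4: φ=135°, α=195°
  direction (-0.9659, -0.2588); cell (3,4); t to first gridline: x 0.5798, y 1.0818 (then +1.0353 / +3.8637)
    (2,4) via x @ 0.5798
    (2,3) via y @ 1.0818  # hit
  → r_4 = 1.0818

ranges = [0.2899, 2.5261, 3.8512, 1.0818]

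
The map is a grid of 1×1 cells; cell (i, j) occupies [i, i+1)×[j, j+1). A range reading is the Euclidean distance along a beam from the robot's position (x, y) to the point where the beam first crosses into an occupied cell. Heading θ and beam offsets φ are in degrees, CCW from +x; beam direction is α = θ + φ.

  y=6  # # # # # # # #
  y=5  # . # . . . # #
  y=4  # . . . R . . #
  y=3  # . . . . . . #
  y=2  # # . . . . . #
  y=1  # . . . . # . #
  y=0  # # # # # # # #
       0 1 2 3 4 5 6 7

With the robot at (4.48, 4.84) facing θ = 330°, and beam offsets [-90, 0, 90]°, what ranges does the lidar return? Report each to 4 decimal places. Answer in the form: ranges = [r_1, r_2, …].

beam 1: φ=-90°, α=240°
  dir = (cos 240°, sin 240°) = (-0.5000, -0.8660); from cell (4,4)
  next x-line at t=0.9600, next y-line at t=0.9699; Δt_x=2.0000, Δt_y=1.1547
    x: enter (3,4) at t=0.9600
    y: enter (3,3) at t=0.9699
    y: enter (3,2) at t=2.1246
    x: enter (2,2) at t=2.9600
    y: enter (2,1) at t=3.2793
    y: enter (2,0) at t=4.4341 ← occupied
  → r_1 = 4.4341
beam 2: φ=0°, α=330°
  dir = (cos 330°, sin 330°) = (0.8660, -0.5000); from cell (4,4)
  next x-line at t=0.6004, next y-line at t=1.6800; Δt_x=1.1547, Δt_y=2.0000
    x: enter (5,4) at t=0.6004
    y: enter (5,3) at t=1.6800
    x: enter (6,3) at t=1.7551
    x: enter (7,3) at t=2.9098 ← occupied
  → r_2 = 2.9098
beam 3: φ=90°, α=60°
  dir = (cos 60°, sin 60°) = (0.5000, 0.8660); from cell (4,4)
  next x-line at t=1.0400, next y-line at t=0.1848; Δt_x=2.0000, Δt_y=1.1547
    y: enter (4,5) at t=0.1848
    x: enter (5,5) at t=1.0400
    y: enter (5,6) at t=1.3395 ← occupied
  → r_3 = 1.3395

ranges = [4.4341, 2.9098, 1.3395]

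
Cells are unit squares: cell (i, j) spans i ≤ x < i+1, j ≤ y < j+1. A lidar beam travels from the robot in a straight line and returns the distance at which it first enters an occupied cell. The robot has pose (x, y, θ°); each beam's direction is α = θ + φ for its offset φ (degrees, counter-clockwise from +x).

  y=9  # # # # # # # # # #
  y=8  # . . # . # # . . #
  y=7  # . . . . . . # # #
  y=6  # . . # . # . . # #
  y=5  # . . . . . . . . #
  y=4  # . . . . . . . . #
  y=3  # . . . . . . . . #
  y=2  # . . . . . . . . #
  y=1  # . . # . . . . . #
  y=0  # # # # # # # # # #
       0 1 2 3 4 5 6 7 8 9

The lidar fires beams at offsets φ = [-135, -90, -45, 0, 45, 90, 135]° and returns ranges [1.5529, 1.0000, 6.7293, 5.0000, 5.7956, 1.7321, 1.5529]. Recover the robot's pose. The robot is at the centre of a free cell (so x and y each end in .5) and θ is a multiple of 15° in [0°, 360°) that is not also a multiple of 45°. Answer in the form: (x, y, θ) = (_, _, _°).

Enumerate (i+0.5, j+0.5, θ) over the 55 free cells and 16 admissible headings. For each, cast all 7 beams and compare to the given ranges.
  (4.5, 6.5, 345°): beam 1 = 0.5774 ≠ 1.5529 ✗
  (3.5, 3.5, 300°): beam 1 = 2.5882 ≠ 1.5529 ✗
  (2.5, 1.5, 75°): beam 1 = 0.5774 ≠ 1.5529 ✗
  (5.5, 2.5, 195°): beam 1 = 5.0000 ≠ 1.5529 ✗
  (2.5, 8.5, 30°): beam 1 = 5.7956 ≠ 1.5529 ✗
  …
  (2.5, 2.5, 60°): r_1=1.5529, r_2=1.0000, r_3=6.7293, r_4=5.0000, r_5=5.7956, r_6=1.7321, r_7=1.5529 — all match ✓
Unique over the lattice → pose = (2.5, 2.5, 60°).

(x, y, θ) = (2.5, 2.5, 60°)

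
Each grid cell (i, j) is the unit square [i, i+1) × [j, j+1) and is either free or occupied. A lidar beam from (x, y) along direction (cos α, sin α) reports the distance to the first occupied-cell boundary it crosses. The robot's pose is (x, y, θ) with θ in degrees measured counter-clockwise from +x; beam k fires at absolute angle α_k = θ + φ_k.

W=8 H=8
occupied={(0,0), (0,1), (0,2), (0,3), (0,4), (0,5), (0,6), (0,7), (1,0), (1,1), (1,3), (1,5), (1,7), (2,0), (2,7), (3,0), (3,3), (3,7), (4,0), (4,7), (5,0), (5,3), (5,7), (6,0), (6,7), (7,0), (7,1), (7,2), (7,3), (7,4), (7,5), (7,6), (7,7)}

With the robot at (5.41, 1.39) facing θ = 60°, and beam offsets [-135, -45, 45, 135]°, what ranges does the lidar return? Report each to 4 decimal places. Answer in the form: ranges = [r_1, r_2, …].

beam 1: φ=-135°, α=285°
  direction (0.2588, -0.9659); cell (5,1); t to first gridline: x 2.2796, y 0.4038 (then +3.8637 / +1.0353)
    (5,0) via y @ 0.4038  # hit
  → r_1 = 0.4038
beam 2: φ=-45°, α=15°
  direction (0.9659, 0.2588); cell (5,1); t to first gridline: x 0.6108, y 2.3569 (then +1.0353 / +3.8637)
    (6,1) via x @ 0.6108
    (7,1) via x @ 1.6461  # hit
  → r_2 = 1.6461
beam 3: φ=45°, α=105°
  direction (-0.2588, 0.9659); cell (5,1); t to first gridline: x 1.5841, y 0.6315 (then +3.8637 / +1.0353)
    (5,2) via y @ 0.6315
    (4,2) via x @ 1.5841
    (4,3) via y @ 1.6668
    (4,4) via y @ 2.7021
    (4,5) via y @ 3.7373
    (4,6) via y @ 4.7726
    (3,6) via x @ 5.4478
    (3,7) via y @ 5.8079  # hit
  → r_3 = 5.8079
beam 4: φ=135°, α=195°
  direction (-0.9659, -0.2588); cell (5,1); t to first gridline: x 0.4245, y 1.5068 (then +1.0353 / +3.8637)
    (4,1) via x @ 0.4245
    (3,1) via x @ 1.4597
    (3,0) via y @ 1.5068  # hit
  → r_4 = 1.5068

ranges = [0.4038, 1.6461, 5.8079, 1.5068]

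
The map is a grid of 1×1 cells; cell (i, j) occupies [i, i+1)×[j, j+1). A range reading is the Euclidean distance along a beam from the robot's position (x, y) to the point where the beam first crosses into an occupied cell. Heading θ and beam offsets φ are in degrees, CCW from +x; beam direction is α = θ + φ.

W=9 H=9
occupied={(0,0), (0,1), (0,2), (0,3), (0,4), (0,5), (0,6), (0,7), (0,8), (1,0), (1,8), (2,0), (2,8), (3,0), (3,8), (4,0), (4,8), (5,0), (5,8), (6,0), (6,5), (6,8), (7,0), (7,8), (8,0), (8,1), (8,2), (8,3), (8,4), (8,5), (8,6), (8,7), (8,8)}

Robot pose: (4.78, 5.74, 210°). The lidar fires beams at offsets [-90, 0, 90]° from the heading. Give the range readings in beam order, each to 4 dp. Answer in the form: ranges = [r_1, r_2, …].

ranges = [2.6096, 4.3648, 5.4733]

beam 1: φ=-90°, α=120°
  cosα=-0.5000 sinα=0.8660 | (4,5) | tMaxX 1.5600 tMaxY 0.3002 | tΔX 2.0000 tΔY 1.1547
    t=0.3002 [y] (4,6)
    t=1.4549 [y] (4,7)
    t=1.5600 [x] (3,7)
    t=2.6096 [y] (3,8) — stop
  → r_1 = 2.6096
beam 2: φ=0°, α=210°
  cosα=-0.8660 sinα=-0.5000 | (4,5) | tMaxX 0.9007 tMaxY 1.4800 | tΔX 1.1547 tΔY 2.0000
    t=0.9007 [x] (3,5)
    t=1.4800 [y] (3,4)
    t=2.0554 [x] (2,4)
    t=3.2101 [x] (1,4)
    t=3.4800 [y] (1,3)
    t=4.3648 [x] (0,3) — stop
  → r_2 = 4.3648
beam 3: φ=90°, α=300°
  cosα=0.5000 sinα=-0.8660 | (4,5) | tMaxX 0.4400 tMaxY 0.8545 | tΔX 2.0000 tΔY 1.1547
    t=0.4400 [x] (5,5)
    t=0.8545 [y] (5,4)
    t=2.0092 [y] (5,3)
    t=2.4400 [x] (6,3)
    t=3.1639 [y] (6,2)
    t=4.3186 [y] (6,1)
    t=4.4400 [x] (7,1)
    t=5.4733 [y] (7,0) — stop
  → r_3 = 5.4733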